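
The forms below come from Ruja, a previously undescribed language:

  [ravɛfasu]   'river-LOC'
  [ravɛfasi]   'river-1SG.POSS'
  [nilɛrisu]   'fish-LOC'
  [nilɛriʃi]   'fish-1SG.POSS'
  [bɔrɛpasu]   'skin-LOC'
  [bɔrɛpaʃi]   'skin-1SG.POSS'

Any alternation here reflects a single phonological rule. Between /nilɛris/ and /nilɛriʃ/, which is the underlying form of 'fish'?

/nilɛriʃ/

'fish' shows [s] ~ [ʃ] at the end of the stem ([nilɛrisu] vs [nilɛriʃi]).
But 'river' keeps [s] in both environments ([ravɛfasu], [ravɛfasi]), so there is no rule changing /s/ to [ʃ] before the 1SG.POSS suffix.
Therefore /ʃ/ is basic and [s] is derived by depalatalization (palato-alveolar /ʃ/ becomes [s] when no front vowel follows).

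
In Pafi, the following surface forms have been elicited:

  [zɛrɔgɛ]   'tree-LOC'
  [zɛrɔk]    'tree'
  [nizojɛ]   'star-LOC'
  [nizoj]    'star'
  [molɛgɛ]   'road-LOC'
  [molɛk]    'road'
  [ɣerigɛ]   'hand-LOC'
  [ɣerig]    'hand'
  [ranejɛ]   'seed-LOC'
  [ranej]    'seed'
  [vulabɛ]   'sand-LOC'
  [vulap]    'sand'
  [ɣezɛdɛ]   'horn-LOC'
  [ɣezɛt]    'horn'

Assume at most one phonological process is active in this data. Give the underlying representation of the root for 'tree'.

/zɛrɔk/

The stem for 'tree' ends in [g] in [zɛrɔgɛ] but [k] in [zɛrɔk].
The stem 'hand' ([ɣerigɛ], [ɣerig]) shows [g] unchanged in both environments, so [g] cannot be basic with [k] derived in isolation.
The alternation reflects intervocalic voicing: voiceless stops become voiced between vowels. /k/ is underlying.
Hence 'tree' is /zɛrɔk/ underlyingly.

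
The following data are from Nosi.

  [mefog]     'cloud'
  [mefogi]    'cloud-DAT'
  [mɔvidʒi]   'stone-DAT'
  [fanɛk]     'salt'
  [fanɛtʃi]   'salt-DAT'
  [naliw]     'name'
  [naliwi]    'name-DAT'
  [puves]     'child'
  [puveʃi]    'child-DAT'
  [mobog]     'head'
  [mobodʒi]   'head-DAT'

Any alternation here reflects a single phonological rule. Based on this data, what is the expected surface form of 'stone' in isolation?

[mɔvig]

In [mobog] and [mobodʒi] the final segment of 'head' alternates: [g] ~ [dʒ].
The stem 'cloud' ([mefog], [mefogi]) shows [g] unchanged in both environments, so [g] cannot be basic with [dʒ] derived before the DAT suffix.
The underlying segment must be /dʒ/; palato-alveolar /tʃ/, /dʒ/ and /ʃ/ become [k], [g] and [s] when no front vowel follows, yielding [g] there.
The one attested form of 'stone', [mɔvidʒi], shows underlying /mɔvidʒ/. Applying the same rule when no front vowel follows gives [mɔvig].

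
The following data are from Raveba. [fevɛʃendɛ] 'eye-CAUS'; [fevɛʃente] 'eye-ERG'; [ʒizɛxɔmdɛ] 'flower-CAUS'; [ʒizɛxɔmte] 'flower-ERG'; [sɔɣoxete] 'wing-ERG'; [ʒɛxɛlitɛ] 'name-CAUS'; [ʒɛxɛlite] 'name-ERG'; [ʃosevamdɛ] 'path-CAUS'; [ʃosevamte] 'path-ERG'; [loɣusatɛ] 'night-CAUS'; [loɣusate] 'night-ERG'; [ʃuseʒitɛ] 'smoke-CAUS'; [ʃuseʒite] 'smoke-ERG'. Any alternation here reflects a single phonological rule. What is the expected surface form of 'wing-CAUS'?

[sɔɣoxetɛ]

The CAUS morpheme has two allomorphs, [-dɛ] and [-tɛ].
By contrast the ERG suffix keeps its initial [t] throughout — that segment must be underlying.
The CAUS suffix is therefore /-dɛ/ underlyingly, with post-vocalic devoicing: voiced stops become voiceless after a vowel.
After 'wing', which ends in a vowel, the suffix surfaces as [-tɛ], giving [sɔɣoxetɛ].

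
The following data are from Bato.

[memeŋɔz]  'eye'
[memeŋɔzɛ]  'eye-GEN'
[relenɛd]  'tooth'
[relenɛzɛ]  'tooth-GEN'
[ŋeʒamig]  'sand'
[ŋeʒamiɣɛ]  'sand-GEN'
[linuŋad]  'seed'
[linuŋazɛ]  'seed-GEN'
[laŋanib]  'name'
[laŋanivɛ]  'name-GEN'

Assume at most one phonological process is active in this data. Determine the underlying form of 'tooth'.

/relenɛd/

The root 'tooth' surfaces as [relenɛd] and [relenɛzɛ], with a stem-final [d] ~ [z] alternation.
Compare 'eye', with invariant [z] in [memeŋɔz] and [memeŋɔzɛ]: an analysis with underlying /z/ and a rule producing [d] in isolation would wrongly predict alternation here too.
The alternation reflects intervocalic spirantization: voiced stops become fricatives between vowels. /d/ is underlying.
So 'tooth' = /relenɛd/.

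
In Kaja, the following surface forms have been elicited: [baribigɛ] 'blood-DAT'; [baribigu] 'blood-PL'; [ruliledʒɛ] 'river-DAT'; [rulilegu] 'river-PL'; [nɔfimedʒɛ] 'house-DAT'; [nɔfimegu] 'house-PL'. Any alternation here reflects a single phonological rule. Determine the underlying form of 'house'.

/nɔfimedʒ/

In [nɔfimedʒɛ] and [nɔfimegu] the final segment of 'house' alternates: [dʒ] ~ [g].
But 'blood' keeps [g] in both environments ([baribigɛ], [baribigu]), so there is no rule changing /g/ to [dʒ] before the DAT suffix.
The alternation reflects depalatalization: palato-alveolar /dʒ/ becomes [g] when no front vowel follows. /dʒ/ is underlying.
So 'house' = /nɔfimedʒ/.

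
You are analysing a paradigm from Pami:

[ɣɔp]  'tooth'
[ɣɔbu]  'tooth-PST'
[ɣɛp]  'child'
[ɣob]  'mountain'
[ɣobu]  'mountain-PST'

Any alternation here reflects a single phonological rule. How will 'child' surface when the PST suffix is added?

[ɣɛbu]

In [ɣɔp] and [ɣɔbu] the final segment of 'tooth' alternates: [p] ~ [b].
Compare 'mountain', with invariant [b] in [ɣob] and [ɣobu]: an analysis with underlying /b/ and a rule producing [p] in isolation would wrongly predict alternation here too.
The alternation reflects intervocalic voicing: voiceless stops become voiced between vowels. /p/ is underlying.
From [ɣɛp] the stem 'child' is /ɣɛp/; between vowels this yields [ɣɛbu].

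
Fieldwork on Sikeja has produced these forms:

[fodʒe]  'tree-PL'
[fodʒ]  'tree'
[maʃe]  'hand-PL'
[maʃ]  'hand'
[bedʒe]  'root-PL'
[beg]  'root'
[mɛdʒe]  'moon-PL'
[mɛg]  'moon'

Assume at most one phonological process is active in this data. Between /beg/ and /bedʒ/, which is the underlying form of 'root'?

The root 'root' surfaces as [bedʒe] and [beg], with a stem-final [dʒ] ~ [g] alternation.
If /dʒ/ were underlying and a rule turned it into [g] in isolation, 'tree' would also alternate; but it has [dʒ] in both [fodʒe] and [fodʒ].
So /g/ is underlying, and a rule of palatalization before a front vowel — /g/ becomes palato-alveolar [dʒ] before a front vowel — gives [dʒ].

/beg/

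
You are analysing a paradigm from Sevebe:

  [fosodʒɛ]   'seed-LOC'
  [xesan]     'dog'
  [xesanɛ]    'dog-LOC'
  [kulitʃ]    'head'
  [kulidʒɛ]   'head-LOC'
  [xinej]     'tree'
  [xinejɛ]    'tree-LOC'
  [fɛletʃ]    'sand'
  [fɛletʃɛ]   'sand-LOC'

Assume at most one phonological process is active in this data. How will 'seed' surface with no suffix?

[fosotʃ]

The root 'head' surfaces as [kulitʃ] and [kulidʒɛ], with a stem-final [tʃ] ~ [dʒ] alternation.
But 'sand' keeps [tʃ] in both environments ([fɛletʃ], [fɛletʃɛ]), so there is no rule changing /tʃ/ to [dʒ] before the LOC suffix.
The underlying segment must be /dʒ/; voiced obstruents become voiceless word-finally, yielding [tʃ] there.
The one attested form of 'seed', [fosodʒɛ], shows underlying /fosodʒ/. Applying the same rule word-finally gives [fosotʃ].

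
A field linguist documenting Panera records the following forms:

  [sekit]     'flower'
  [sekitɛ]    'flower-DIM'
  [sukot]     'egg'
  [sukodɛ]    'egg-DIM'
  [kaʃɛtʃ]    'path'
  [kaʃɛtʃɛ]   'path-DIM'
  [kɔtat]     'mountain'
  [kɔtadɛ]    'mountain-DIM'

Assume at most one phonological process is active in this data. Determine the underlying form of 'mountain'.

/kɔtad/

In [kɔtat] and [kɔtadɛ] the final segment of 'mountain' alternates: [t] ~ [d].
Compare 'flower', with invariant [t] in [sekit] and [sekitɛ]: an analysis with underlying /t/ and a rule producing [d] before the DIM suffix would wrongly predict alternation here too.
The alternation reflects word-final obstruent devoicing: voiced obstruents become voiceless word-finally. /d/ is underlying.
So 'mountain' = /kɔtad/.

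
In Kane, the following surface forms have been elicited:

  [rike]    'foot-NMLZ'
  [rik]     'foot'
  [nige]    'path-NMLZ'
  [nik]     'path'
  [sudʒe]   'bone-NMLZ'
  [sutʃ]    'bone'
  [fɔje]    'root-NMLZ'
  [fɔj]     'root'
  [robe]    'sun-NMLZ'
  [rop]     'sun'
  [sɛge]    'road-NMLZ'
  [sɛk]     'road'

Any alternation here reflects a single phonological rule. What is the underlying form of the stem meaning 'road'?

/sɛg/

The stem for 'road' ends in [g] in [sɛge] but [k] in [sɛk].
The stem 'foot' ([rike], [rik]) shows [k] unchanged in both environments, so [k] cannot be basic with [g] derived before the NMLZ suffix.
The underlying segment must be /g/; voiced obstruents become voiceless word-finally, yielding [k] there.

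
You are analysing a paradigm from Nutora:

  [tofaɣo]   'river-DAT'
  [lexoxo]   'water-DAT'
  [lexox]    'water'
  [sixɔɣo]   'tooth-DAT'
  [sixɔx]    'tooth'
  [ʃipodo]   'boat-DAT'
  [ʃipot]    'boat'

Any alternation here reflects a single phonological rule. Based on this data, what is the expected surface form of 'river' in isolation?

[tofax]

The root 'tooth' surfaces as [sixɔɣo] and [sixɔx], with a stem-final [ɣ] ~ [x] alternation.
But 'water' keeps [x] in both environments ([lexoxo], [lexox]), so there is no rule changing /x/ to [ɣ] before the DAT suffix.
So /ɣ/ is underlying, and a rule of word-final obstruent devoicing — voiced obstruents become voiceless word-finally — gives [x].
The one attested form of 'river', [tofaɣo], shows underlying /tofaɣ/. Applying the same rule word-finally gives [tofax].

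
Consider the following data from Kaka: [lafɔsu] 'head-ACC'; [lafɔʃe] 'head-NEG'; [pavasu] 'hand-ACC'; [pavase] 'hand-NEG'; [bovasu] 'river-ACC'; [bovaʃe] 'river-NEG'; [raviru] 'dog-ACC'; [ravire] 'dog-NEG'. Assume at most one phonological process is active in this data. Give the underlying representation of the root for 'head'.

/lafɔʃ/

'head' shows [s] ~ [ʃ] at the end of the stem ([lafɔsu] vs [lafɔʃe]).
But 'hand' keeps [s] in both environments ([pavasu], [pavase]), so there is no rule changing /s/ to [ʃ] before the NEG suffix.
The alternation reflects depalatalization: palato-alveolar /ʃ/ becomes [s] when no front vowel follows. /ʃ/ is underlying.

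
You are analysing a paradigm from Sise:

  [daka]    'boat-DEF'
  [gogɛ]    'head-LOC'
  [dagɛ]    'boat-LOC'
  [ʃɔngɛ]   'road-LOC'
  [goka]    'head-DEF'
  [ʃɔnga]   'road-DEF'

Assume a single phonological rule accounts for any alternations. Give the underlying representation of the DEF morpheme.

/-ka/

The DEF suffix surfaces as [-ga] and [-ka], depending on the final segment of the stem.
The LOC suffix, which begins with [g], is invariant after every stem; so [g] is not altered by any rule here.
So the underlying form is /-ka/, and voiceless stops become voiced after a nasal.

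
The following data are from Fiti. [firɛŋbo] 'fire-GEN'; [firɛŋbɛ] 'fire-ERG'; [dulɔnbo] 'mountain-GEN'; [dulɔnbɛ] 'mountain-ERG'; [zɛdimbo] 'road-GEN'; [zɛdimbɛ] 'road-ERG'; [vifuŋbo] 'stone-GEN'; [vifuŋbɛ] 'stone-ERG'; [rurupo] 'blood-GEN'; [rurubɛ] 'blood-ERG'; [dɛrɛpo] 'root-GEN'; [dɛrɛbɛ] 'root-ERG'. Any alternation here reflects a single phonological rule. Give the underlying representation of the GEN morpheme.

/-po/

The GEN suffix surfaces as [-bo] and [-po], depending on the final segment of the stem.
By contrast the ERG suffix keeps its initial [b] throughout — that segment must be underlying.
So the underlying form is /-po/, and voiceless stops become voiced after a nasal.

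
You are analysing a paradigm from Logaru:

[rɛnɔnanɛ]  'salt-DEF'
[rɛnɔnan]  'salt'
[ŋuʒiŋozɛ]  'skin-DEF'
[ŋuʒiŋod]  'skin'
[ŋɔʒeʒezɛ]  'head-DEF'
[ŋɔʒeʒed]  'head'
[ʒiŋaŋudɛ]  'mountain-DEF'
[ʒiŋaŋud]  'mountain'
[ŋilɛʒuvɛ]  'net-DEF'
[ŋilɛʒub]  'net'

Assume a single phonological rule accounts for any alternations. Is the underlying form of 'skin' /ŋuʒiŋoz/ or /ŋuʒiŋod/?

The stem for 'skin' ends in [z] in [ŋuʒiŋozɛ] but [d] in [ŋuʒiŋod].
The stem 'mountain' ([ʒiŋaŋudɛ], [ʒiŋaŋud]) shows [d] unchanged in both environments, so [d] cannot be basic with [z] derived before the DEF suffix.
Therefore /z/ is basic and [d] is derived by word-final hardening (voiced fricatives become stops word-finally).

/ŋuʒiŋoz/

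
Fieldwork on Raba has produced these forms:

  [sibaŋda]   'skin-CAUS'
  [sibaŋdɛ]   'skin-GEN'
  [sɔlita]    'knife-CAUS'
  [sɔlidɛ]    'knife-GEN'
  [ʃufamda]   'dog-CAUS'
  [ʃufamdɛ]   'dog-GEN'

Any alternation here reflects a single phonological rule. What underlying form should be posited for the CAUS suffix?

The CAUS suffix surfaces as [-da] and [-ta], depending on the final segment of the stem.
By contrast the GEN suffix keeps its initial [d] throughout — that segment must be underlying.
The CAUS suffix is therefore /-ta/ underlyingly, with post-nasal voicing: voiceless stops become voiced after a nasal.

/-ta/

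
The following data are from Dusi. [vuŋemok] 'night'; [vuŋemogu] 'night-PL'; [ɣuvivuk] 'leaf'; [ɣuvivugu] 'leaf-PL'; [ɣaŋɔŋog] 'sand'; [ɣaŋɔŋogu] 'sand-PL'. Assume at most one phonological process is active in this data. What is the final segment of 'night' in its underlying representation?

/k/

The stem for 'night' ends in [k] in [vuŋemok] but [g] in [vuŋemogu].
The stem 'sand' ([ɣaŋɔŋog], [ɣaŋɔŋogu]) shows [g] unchanged in both environments, so [g] cannot be basic with [k] derived in isolation.
The alternation reflects intervocalic voicing: voiceless stops become voiced between vowels. /k/ is underlying.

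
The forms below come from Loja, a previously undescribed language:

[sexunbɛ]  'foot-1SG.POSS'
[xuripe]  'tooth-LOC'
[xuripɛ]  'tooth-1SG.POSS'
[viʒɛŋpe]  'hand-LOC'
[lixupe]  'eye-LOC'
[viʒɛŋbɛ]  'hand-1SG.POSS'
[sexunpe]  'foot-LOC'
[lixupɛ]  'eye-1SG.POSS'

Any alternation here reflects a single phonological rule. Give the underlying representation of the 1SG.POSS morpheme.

The 1SG.POSS morpheme has two allomorphs, [-bɛ] and [-pɛ].
The LOC suffix, which begins with [p], is invariant after every stem; so [p] is not altered by any rule here.
So the underlying form is /-bɛ/, and voiced stops become voiceless after a vowel.

/-bɛ/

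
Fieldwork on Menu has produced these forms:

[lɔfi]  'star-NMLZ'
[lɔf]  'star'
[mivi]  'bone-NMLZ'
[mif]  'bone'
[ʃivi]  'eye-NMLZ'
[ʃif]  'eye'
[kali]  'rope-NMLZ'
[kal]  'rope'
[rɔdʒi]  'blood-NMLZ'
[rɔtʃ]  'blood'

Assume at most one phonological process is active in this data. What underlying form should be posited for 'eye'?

The stem for 'eye' ends in [v] in [ʃivi] but [f] in [ʃif].
Compare 'star', with invariant [f] in [lɔfi] and [lɔf]: an analysis with underlying /f/ and a rule producing [v] before the NMLZ suffix would wrongly predict alternation here too.
The alternation reflects word-final obstruent devoicing: voiced obstruents become voiceless word-finally. /v/ is underlying.

/ʃiv/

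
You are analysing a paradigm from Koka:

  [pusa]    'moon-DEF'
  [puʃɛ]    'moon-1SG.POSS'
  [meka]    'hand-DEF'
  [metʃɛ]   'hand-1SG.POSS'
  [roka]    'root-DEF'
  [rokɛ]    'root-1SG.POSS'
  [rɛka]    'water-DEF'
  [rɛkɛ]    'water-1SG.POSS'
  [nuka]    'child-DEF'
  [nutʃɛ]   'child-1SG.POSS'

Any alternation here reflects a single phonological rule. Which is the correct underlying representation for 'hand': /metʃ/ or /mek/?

'hand' shows [k] ~ [tʃ] at the end of the stem ([meka] vs [metʃɛ]).
The stem 'root' ([roka], [rokɛ]) shows [k] unchanged in both environments, so [k] cannot be basic with [tʃ] derived before the 1SG.POSS suffix.
The alternation reflects depalatalization: palato-alveolar /tʃ/ and /ʃ/ become [k] and [s] when no front vowel follows. /tʃ/ is underlying.

/metʃ/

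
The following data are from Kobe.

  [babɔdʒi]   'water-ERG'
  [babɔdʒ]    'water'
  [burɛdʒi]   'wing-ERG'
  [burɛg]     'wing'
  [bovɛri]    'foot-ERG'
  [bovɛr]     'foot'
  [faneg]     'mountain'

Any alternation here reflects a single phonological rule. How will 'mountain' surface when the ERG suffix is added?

'wing' shows [dʒ] ~ [g] at the end of the stem ([burɛdʒi] vs [burɛg]).
The stem 'water' ([babɔdʒi], [babɔdʒ]) shows [dʒ] unchanged in both environments, so [dʒ] cannot be basic with [g] derived in isolation.
The alternation reflects palatalization before a front vowel: /g/ becomes palato-alveolar [dʒ] before a front vowel. /g/ is underlying.
The one attested form of 'mountain', [faneg], shows underlying /faneg/. Applying the same rule before a front vowel gives [fanedʒi].

[fanedʒi]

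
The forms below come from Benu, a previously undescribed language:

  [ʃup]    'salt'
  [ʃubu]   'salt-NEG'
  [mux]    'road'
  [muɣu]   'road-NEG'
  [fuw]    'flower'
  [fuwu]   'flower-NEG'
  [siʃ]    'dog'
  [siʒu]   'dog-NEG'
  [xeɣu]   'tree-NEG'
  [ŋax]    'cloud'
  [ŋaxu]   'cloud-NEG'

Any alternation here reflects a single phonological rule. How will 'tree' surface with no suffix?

[xex]

In [mux] and [muɣu] the final segment of 'road' alternates: [x] ~ [ɣ].
But 'cloud' keeps [x] in both environments ([ŋax], [ŋaxu]), so there is no rule changing /x/ to [ɣ] before the NEG suffix.
The underlying segment must be /ɣ/; voiced obstruents become voiceless word-finally, yielding [x] there.
The one attested form of 'tree', [xeɣu], shows underlying /xeɣ/. Applying the same rule word-finally gives [xex].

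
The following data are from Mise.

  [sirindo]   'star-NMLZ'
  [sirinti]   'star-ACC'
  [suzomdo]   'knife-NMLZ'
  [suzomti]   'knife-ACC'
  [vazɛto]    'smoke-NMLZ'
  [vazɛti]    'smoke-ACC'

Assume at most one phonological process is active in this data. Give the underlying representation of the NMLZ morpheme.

The NMLZ morpheme has two allomorphs, [-do] and [-to].
By contrast the ACC suffix keeps its initial [t] throughout — that segment must be underlying.
The NMLZ suffix is therefore /-do/ underlyingly, with post-vocalic devoicing: voiced stops become voiceless after a vowel.

/-do/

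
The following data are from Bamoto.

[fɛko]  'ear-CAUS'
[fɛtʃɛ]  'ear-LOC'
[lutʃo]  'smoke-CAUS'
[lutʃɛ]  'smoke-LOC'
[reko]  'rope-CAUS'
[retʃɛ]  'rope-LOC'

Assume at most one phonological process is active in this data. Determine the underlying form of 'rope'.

The root 'rope' surfaces as [reko] and [retʃɛ], with a stem-final [k] ~ [tʃ] alternation.
Compare 'smoke', with invariant [tʃ] in [lutʃo] and [lutʃɛ]: an analysis with underlying /tʃ/ and a rule producing [k] before the CAUS suffix would wrongly predict alternation here too.
The alternation reflects palatalization before a front vowel: /k/ becomes palato-alveolar [tʃ] before a front vowel. /k/ is underlying.

/rek/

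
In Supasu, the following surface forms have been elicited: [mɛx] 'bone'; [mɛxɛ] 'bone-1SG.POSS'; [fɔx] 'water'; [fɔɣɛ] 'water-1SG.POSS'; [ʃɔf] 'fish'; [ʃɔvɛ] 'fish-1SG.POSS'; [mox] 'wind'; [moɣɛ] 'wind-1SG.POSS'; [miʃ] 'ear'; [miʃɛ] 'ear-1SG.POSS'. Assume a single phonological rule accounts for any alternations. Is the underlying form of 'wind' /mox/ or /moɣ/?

/moɣ/

The stem for 'wind' ends in [x] in [mox] but [ɣ] in [moɣɛ].
If /x/ were underlying and a rule turned it into [ɣ] before the 1SG.POSS suffix, 'bone' would also alternate; but it has [x] in both [mɛx] and [mɛxɛ].
The alternation reflects word-final obstruent devoicing: voiced obstruents become voiceless word-finally. /ɣ/ is underlying.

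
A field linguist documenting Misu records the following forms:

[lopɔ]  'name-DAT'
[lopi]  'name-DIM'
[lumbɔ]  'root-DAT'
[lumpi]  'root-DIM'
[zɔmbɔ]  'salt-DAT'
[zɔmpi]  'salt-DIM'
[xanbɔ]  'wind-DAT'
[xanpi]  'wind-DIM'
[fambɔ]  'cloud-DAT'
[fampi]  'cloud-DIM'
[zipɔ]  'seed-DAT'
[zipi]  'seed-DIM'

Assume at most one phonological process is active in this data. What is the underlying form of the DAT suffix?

/-bɔ/

The DAT suffix surfaces as [-bɔ] and [-pɔ], depending on the final segment of the stem.
By contrast the DIM suffix keeps its initial [p] throughout — that segment must be underlying.
So the underlying form is /-bɔ/, and voiced stops become voiceless after a vowel.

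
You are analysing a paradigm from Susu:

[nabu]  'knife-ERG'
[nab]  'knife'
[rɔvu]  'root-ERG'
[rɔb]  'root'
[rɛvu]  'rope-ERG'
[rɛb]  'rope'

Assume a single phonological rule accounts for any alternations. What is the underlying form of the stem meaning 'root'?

The root 'root' surfaces as [rɔvu] and [rɔb], with a stem-final [v] ~ [b] alternation.
If /b/ were underlying and a rule turned it into [v] before the ERG suffix, 'knife' would also alternate; but it has [b] in both [nabu] and [nab].
The underlying segment must be /v/; voiced fricatives become stops word-finally, yielding [b] there.
So 'root' = /rɔv/.

/rɔv/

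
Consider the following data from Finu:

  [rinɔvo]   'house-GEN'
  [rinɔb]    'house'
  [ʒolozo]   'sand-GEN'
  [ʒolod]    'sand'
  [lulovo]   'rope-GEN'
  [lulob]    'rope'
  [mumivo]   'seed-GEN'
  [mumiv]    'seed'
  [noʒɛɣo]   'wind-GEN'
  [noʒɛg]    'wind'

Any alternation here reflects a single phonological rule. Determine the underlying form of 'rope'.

'rope' shows [v] ~ [b] at the end of the stem ([lulovo] vs [lulob]).
Compare 'seed', with invariant [v] in [mumivo] and [mumiv]: an analysis with underlying /v/ and a rule producing [b] in isolation would wrongly predict alternation here too.
The alternation reflects intervocalic spirantization: voiced stops become fricatives between vowels. /b/ is underlying.
So 'rope' = /lulob/.

/lulob/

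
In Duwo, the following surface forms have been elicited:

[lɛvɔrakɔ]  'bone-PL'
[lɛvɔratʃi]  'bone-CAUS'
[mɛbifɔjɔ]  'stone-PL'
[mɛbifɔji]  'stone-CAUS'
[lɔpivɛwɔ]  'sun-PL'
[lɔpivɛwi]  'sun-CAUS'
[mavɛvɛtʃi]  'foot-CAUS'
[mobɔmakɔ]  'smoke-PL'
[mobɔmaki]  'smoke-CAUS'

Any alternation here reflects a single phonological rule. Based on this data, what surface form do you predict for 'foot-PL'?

[mavɛvɛkɔ]

The root 'bone' surfaces as [lɛvɔrakɔ] and [lɛvɔratʃi], with a stem-final [k] ~ [tʃ] alternation.
Compare 'smoke', with invariant [k] in [mobɔmakɔ] and [mobɔmaki]: an analysis with underlying /k/ and a rule producing [tʃ] before the CAUS suffix would wrongly predict alternation here too.
So /tʃ/ is underlying, and a rule of depalatalization — palato-alveolar /tʃ/ becomes [k] when no front vowel follows — gives [k].
From [mavɛvɛtʃi] the stem 'foot' is /mavɛvɛtʃ/; when no front vowel follows this yields [mavɛvɛkɔ].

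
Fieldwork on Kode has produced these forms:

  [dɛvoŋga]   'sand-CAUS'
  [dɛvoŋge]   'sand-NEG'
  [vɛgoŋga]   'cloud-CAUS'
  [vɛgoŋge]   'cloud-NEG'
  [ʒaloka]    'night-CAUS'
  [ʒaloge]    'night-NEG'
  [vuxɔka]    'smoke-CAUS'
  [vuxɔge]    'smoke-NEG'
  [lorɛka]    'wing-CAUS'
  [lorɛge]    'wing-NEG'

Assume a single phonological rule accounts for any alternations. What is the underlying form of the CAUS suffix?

The CAUS morpheme has two allomorphs, [-ga] and [-ka].
By contrast the NEG suffix keeps its initial [g] throughout — that segment must be underlying.
So the underlying form is /-ka/, and voiceless stops become voiced after a nasal.

/-ka/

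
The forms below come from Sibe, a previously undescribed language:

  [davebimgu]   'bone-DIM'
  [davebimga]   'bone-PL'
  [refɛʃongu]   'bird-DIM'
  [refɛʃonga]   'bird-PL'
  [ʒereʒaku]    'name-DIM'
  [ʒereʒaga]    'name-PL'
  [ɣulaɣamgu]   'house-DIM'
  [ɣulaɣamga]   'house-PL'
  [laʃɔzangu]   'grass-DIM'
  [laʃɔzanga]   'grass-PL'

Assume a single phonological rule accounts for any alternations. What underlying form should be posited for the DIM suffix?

The DIM suffix surfaces as [-gu] and [-ku], depending on the final segment of the stem.
By contrast the PL suffix keeps its initial [g] throughout — that segment must be underlying.
So the underlying form is /-ku/, and voiceless stops become voiced after a nasal.

/-ku/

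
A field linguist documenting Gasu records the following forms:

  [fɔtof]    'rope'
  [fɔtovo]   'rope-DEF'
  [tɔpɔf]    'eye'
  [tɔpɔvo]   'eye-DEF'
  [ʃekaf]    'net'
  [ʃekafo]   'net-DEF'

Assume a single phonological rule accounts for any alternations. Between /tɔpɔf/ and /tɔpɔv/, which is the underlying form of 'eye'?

The stem for 'eye' ends in [f] in [tɔpɔf] but [v] in [tɔpɔvo].
But 'net' keeps [f] in both environments ([ʃekaf], [ʃekafo]), so there is no rule changing /f/ to [v] before the DEF suffix.
The alternation reflects word-final obstruent devoicing: voiced obstruents become voiceless word-finally. /v/ is underlying.

/tɔpɔv/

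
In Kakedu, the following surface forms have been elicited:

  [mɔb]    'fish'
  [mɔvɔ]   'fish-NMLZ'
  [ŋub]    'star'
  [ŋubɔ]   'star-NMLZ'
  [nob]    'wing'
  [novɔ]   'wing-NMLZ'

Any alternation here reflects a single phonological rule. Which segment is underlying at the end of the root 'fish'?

In [mɔb] and [mɔvɔ] the final segment of 'fish' alternates: [b] ~ [v].
Compare 'star', with invariant [b] in [ŋub] and [ŋubɔ]: an analysis with underlying /b/ and a rule producing [v] before the NMLZ suffix would wrongly predict alternation here too.
The underlying segment must be /v/; voiced fricatives become stops word-finally, yielding [b] there.

/v/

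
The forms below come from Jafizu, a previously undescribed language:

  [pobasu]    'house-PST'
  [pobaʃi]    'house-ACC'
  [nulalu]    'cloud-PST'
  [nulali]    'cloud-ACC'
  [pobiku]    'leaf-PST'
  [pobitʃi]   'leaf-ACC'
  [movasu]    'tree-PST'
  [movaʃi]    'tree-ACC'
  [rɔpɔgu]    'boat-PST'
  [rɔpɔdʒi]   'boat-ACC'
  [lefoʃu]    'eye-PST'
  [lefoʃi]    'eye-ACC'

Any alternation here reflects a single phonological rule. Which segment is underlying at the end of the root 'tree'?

'tree' shows [s] ~ [ʃ] at the end of the stem ([movasu] vs [movaʃi]).
If /ʃ/ were underlying and a rule turned it into [s] before the PST suffix, 'eye' would also alternate; but it has [ʃ] in both [lefoʃu] and [lefoʃi].
The alternation reflects palatalization before a front vowel: /k/, /g/ and /s/ become palato-alveolar [tʃ], [dʒ] and [ʃ] before a front vowel. /s/ is underlying.

/s/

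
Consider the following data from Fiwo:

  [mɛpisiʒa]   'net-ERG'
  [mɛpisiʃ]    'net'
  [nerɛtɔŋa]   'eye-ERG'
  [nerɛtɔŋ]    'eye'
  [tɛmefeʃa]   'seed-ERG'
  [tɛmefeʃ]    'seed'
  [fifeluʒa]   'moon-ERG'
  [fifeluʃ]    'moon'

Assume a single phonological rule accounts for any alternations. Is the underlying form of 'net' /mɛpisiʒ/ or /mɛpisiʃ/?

/mɛpisiʒ/

The root 'net' surfaces as [mɛpisiʒa] and [mɛpisiʃ], with a stem-final [ʒ] ~ [ʃ] alternation.
If /ʃ/ were underlying and a rule turned it into [ʒ] before the ERG suffix, 'seed' would also alternate; but it has [ʃ] in both [tɛmefeʃa] and [tɛmefeʃ].
The underlying segment must be /ʒ/; voiced obstruents become voiceless word-finally, yielding [ʃ] there.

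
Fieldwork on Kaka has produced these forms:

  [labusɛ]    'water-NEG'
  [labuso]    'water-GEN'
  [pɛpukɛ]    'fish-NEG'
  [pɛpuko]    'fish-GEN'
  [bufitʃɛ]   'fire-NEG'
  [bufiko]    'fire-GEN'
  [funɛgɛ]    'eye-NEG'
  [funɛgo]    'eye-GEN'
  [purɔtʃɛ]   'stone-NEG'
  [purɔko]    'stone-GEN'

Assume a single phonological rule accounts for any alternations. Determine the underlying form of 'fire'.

/bufitʃ/

The stem for 'fire' ends in [tʃ] in [bufitʃɛ] but [k] in [bufiko].
The stem 'fish' ([pɛpukɛ], [pɛpuko]) shows [k] unchanged in both environments, so [k] cannot be basic with [tʃ] derived before the NEG suffix.
The underlying segment must be /tʃ/; palato-alveolar /tʃ/ becomes [k] when no front vowel follows, yielding [k] there.
The underlying form of 'fire' is therefore /bufitʃ/.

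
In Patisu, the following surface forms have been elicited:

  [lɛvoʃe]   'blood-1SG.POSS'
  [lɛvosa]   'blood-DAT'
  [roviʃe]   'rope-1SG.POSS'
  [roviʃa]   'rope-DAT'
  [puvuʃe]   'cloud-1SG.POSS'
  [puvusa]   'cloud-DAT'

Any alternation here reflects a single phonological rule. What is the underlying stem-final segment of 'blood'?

The stem for 'blood' ends in [ʃ] in [lɛvoʃe] but [s] in [lɛvosa].
If /ʃ/ were underlying and a rule turned it into [s] before the DAT suffix, 'rope' would also alternate; but it has [ʃ] in both [roviʃe] and [roviʃa].
The alternation reflects palatalization before a front vowel: /s/ becomes palato-alveolar [ʃ] before a front vowel. /s/ is underlying.

/s/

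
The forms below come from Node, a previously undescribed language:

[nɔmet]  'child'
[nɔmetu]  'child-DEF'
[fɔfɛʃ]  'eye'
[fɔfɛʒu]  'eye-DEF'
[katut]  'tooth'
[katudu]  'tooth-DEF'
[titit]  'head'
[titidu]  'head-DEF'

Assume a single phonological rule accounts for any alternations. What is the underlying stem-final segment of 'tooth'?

/d/

The stem for 'tooth' ends in [t] in [katut] but [d] in [katudu].
If /t/ were underlying and a rule turned it into [d] before the DEF suffix, 'child' would also alternate; but it has [t] in both [nɔmet] and [nɔmetu].
Therefore /d/ is basic and [t] is derived by word-final obstruent devoicing (voiced obstruents become voiceless word-finally).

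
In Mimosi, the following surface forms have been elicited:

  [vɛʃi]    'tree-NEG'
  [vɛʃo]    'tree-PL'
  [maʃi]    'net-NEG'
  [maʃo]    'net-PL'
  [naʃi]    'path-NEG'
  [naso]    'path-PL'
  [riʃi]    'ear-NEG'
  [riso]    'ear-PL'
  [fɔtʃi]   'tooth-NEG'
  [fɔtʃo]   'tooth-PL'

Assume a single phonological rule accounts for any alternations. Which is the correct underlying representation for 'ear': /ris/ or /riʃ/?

/ris/

The stem for 'ear' ends in [ʃ] in [riʃi] but [s] in [riso].
If /ʃ/ were underlying and a rule turned it into [s] before the PL suffix, 'tree' would also alternate; but it has [ʃ] in both [vɛʃi] and [vɛʃo].
The alternation reflects palatalization before a front vowel: /s/ becomes palato-alveolar [ʃ] before a front vowel. /s/ is underlying.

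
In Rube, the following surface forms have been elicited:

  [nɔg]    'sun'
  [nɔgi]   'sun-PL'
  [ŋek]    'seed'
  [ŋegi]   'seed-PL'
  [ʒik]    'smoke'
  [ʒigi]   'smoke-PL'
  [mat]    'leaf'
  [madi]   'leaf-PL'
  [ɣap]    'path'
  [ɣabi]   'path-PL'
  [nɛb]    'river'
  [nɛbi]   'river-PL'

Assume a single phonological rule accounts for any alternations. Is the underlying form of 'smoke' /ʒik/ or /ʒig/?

The stem for 'smoke' ends in [k] in [ʒik] but [g] in [ʒigi].
If /g/ were underlying and a rule turned it into [k] in isolation, 'sun' would also alternate; but it has [g] in both [nɔg] and [nɔgi].
Therefore /k/ is basic and [g] is derived by intervocalic voicing (voiceless stops become voiced between vowels).

/ʒik/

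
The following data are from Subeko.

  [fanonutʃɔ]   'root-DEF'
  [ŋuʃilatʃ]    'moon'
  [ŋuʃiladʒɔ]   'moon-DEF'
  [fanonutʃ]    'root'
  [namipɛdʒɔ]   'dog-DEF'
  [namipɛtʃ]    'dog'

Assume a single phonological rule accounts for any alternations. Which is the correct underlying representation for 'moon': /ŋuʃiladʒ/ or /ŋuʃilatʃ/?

'moon' shows [tʃ] ~ [dʒ] at the end of the stem ([ŋuʃilatʃ] vs [ŋuʃiladʒɔ]).
The stem 'root' ([fanonutʃ], [fanonutʃɔ]) shows [tʃ] unchanged in both environments, so [tʃ] cannot be basic with [dʒ] derived before the DEF suffix.
So /dʒ/ is underlying, and a rule of word-final obstruent devoicing — voiced obstruents become voiceless word-finally — gives [tʃ].

/ŋuʃiladʒ/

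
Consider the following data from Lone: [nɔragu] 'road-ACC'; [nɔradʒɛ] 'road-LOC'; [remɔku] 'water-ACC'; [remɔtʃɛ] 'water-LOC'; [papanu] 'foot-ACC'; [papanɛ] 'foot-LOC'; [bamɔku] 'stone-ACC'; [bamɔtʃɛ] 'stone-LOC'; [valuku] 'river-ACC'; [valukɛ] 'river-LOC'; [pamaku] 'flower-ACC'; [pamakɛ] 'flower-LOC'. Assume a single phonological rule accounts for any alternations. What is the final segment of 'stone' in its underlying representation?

'stone' shows [k] ~ [tʃ] at the end of the stem ([bamɔku] vs [bamɔtʃɛ]).
But 'flower' keeps [k] in both environments ([pamaku], [pamakɛ]), so there is no rule changing /k/ to [tʃ] before the LOC suffix.
So /tʃ/ is underlying, and a rule of depalatalization — palato-alveolar /tʃ/ and /dʒ/ become [k] and [g] when no front vowel follows — gives [k].

/tʃ/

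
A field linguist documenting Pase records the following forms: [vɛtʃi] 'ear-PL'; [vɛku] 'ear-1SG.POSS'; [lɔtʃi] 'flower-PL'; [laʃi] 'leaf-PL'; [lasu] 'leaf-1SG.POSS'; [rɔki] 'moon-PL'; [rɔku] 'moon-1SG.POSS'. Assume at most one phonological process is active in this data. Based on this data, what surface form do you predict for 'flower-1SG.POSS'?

In [vɛtʃi] and [vɛku] the final segment of 'ear' alternates: [tʃ] ~ [k].
Compare 'moon', with invariant [k] in [rɔki] and [rɔku]: an analysis with underlying /k/ and a rule producing [tʃ] before the PL suffix would wrongly predict alternation here too.
So /tʃ/ is underlying, and a rule of depalatalization — palato-alveolar /tʃ/ and /ʃ/ become [k] and [s] when no front vowel follows — gives [k].
From [lɔtʃi] the stem 'flower' is /lɔtʃ/; when no front vowel follows this yields [lɔku].

[lɔku]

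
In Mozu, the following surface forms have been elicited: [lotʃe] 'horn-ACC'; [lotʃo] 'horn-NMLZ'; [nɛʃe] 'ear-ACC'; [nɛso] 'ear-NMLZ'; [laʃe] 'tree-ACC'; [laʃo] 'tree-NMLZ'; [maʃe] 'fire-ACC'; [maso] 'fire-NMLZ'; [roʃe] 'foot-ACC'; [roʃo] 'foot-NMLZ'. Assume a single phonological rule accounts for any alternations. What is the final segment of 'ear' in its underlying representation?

'ear' shows [ʃ] ~ [s] at the end of the stem ([nɛʃe] vs [nɛso]).
Compare 'foot', with invariant [ʃ] in [roʃe] and [roʃo]: an analysis with underlying /ʃ/ and a rule producing [s] before the NMLZ suffix would wrongly predict alternation here too.
So /s/ is underlying, and a rule of palatalization before a front vowel — /s/ becomes palato-alveolar [ʃ] before a front vowel — gives [ʃ].

/s/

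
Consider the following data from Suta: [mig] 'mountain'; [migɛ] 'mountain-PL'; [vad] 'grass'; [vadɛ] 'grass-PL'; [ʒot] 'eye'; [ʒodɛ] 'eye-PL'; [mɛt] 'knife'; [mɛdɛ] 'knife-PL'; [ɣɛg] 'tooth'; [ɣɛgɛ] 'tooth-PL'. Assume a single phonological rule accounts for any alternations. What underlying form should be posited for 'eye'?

'eye' shows [t] ~ [d] at the end of the stem ([ʒot] vs [ʒodɛ]).
The stem 'grass' ([vad], [vadɛ]) shows [d] unchanged in both environments, so [d] cannot be basic with [t] derived in isolation.
The alternation reflects intervocalic voicing: voiceless stops become voiced between vowels. /t/ is underlying.
So 'eye' = /ʒot/.

/ʒot/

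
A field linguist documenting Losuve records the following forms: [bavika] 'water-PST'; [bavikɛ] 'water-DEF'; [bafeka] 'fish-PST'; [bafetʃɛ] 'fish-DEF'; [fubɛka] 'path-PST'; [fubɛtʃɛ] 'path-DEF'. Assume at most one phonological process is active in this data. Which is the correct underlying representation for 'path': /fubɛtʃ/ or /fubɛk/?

The root 'path' surfaces as [fubɛka] and [fubɛtʃɛ], with a stem-final [k] ~ [tʃ] alternation.
But 'water' keeps [k] in both environments ([bavika], [bavikɛ]), so there is no rule changing /k/ to [tʃ] before the DEF suffix.
Therefore /tʃ/ is basic and [k] is derived by depalatalization (palato-alveolar /tʃ/ becomes [k] when no front vowel follows).

/fubɛtʃ/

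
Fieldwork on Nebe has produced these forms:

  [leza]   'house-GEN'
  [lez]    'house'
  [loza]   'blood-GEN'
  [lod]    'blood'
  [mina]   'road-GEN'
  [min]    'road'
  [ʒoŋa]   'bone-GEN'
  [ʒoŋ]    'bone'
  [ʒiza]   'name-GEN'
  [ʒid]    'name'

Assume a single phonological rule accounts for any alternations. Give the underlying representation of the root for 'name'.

/ʒid/

The stem for 'name' ends in [z] in [ʒiza] but [d] in [ʒid].
The stem 'house' ([leza], [lez]) shows [z] unchanged in both environments, so [z] cannot be basic with [d] derived in isolation.
The alternation reflects intervocalic spirantization: voiced stops become fricatives between vowels. /d/ is underlying.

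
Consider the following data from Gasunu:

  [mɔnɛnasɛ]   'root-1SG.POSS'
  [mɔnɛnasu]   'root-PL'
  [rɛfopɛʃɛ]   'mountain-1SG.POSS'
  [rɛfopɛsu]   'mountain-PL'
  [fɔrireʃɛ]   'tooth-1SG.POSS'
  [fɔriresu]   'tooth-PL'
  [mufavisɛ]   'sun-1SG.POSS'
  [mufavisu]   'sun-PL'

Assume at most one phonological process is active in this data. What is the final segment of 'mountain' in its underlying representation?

/ʃ/

The root 'mountain' surfaces as [rɛfopɛʃɛ] and [rɛfopɛsu], with a stem-final [ʃ] ~ [s] alternation.
The stem 'sun' ([mufavisɛ], [mufavisu]) shows [s] unchanged in both environments, so [s] cannot be basic with [ʃ] derived before the 1SG.POSS suffix.
Therefore /ʃ/ is basic and [s] is derived by depalatalization (palato-alveolar /ʃ/ becomes [s] when no front vowel follows).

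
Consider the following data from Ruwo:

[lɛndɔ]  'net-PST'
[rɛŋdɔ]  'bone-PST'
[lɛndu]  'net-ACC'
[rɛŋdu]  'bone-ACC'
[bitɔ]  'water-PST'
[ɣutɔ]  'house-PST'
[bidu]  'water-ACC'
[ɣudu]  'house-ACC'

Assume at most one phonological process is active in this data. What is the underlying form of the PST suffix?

/-tɔ/

The PST morpheme has two allomorphs, [-dɔ] and [-tɔ].
The ACC suffix, which begins with [d], is invariant after every stem; so [d] is not altered by any rule here.
The PST suffix is therefore /-tɔ/ underlyingly, with post-nasal voicing: voiceless stops become voiced after a nasal.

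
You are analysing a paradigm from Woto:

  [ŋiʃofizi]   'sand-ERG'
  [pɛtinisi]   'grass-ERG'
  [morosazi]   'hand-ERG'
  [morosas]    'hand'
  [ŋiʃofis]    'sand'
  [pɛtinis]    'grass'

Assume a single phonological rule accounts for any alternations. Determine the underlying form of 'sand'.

/ŋiʃofiz/

In [ŋiʃofis] and [ŋiʃofizi] the final segment of 'sand' alternates: [s] ~ [z].
The stem 'grass' ([pɛtinis], [pɛtinisi]) shows [s] unchanged in both environments, so [s] cannot be basic with [z] derived before the ERG suffix.
The alternation reflects word-final obstruent devoicing: voiced obstruents become voiceless word-finally. /z/ is underlying.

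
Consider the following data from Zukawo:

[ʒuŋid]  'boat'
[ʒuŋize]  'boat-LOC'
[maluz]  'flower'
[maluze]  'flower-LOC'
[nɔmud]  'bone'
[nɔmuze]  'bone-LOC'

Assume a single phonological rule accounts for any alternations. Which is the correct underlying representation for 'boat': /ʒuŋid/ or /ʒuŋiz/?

/ʒuŋid/

In [ʒuŋid] and [ʒuŋize] the final segment of 'boat' alternates: [d] ~ [z].
Compare 'flower', with invariant [z] in [maluz] and [maluze]: an analysis with underlying /z/ and a rule producing [d] in isolation would wrongly predict alternation here too.
So /d/ is underlying, and a rule of intervocalic spirantization — voiced stops become fricatives between vowels — gives [z].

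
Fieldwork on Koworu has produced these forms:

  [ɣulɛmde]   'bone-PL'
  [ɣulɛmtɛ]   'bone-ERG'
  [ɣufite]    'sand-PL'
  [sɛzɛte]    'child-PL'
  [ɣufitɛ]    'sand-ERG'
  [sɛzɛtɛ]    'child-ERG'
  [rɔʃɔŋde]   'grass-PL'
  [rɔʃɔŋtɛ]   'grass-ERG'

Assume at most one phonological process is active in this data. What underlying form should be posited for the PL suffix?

The PL suffix surfaces as [-de] and [-te], depending on the final segment of the stem.
The ERG suffix, which begins with [t], is invariant after every stem; so [t] is not altered by any rule here.
The PL suffix is therefore /-de/ underlyingly, with post-vocalic devoicing: voiced stops become voiceless after a vowel.

/-de/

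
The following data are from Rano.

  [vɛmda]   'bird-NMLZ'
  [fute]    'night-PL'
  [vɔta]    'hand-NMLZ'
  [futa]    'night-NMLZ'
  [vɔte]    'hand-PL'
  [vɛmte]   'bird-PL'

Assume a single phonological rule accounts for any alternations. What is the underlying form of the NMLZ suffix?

/-da/

The NMLZ morpheme has two allomorphs, [-da] and [-ta].
By contrast the PL suffix keeps its initial [t] throughout — that segment must be underlying.
The NMLZ suffix is therefore /-da/ underlyingly, with post-vocalic devoicing: voiced stops become voiceless after a vowel.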